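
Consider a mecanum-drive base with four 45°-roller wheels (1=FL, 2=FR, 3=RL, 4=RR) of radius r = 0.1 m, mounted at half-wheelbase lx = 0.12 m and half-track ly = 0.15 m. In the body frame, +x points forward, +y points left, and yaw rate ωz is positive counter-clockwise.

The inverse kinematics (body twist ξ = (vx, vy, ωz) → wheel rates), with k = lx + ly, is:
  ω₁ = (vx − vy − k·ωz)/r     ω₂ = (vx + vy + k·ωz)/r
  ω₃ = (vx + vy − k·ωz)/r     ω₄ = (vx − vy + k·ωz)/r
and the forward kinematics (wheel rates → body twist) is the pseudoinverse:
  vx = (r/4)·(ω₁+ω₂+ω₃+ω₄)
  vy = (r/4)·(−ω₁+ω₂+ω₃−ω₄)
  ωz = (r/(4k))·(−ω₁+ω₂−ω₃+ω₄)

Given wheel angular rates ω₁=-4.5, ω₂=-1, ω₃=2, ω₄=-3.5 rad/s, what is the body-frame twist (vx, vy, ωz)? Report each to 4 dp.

k = lx + ly = 0.12 + 0.15 = 0.2700
ω₁+ω₂+ω₃+ω₄ = -7.0000  →  vx = (0.1/4)·-7.0000 = -0.1750
−ω₁+ω₂+ω₃−ω₄ = 9.0000  →  vy = (0.1/4)·9.0000 = 0.2250
−ω₁+ω₂−ω₃+ω₄ = -2.0000  →  ωz = (0.1/1.0800)·-2.0000 = -0.1852

(-0.1750, 0.2250, -0.1852)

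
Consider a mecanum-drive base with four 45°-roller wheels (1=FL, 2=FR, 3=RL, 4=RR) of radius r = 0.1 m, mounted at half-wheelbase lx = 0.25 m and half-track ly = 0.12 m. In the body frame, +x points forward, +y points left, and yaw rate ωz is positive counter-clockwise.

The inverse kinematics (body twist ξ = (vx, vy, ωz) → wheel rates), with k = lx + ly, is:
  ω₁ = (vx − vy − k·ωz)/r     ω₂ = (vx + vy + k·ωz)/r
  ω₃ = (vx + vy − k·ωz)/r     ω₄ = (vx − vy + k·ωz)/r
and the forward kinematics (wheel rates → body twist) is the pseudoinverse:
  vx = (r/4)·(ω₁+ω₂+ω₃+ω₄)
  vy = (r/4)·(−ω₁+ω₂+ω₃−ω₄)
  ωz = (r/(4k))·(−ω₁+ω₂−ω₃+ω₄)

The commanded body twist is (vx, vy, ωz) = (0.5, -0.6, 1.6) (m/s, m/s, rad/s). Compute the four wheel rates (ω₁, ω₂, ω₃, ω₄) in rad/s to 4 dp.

(5.0800, 4.9200, -6.9200, 16.9200)

k = lx + ly = 0.25 + 0.12 = 0.3700;  k·ωz = 0.3700·1.6 = 0.5920
ω₁ (FL) = (vx − vy − k·ωz)/r = 0.5080/0.1 = 5.0800
ω₂ (FR) = (vx + vy + k·ωz)/r = 0.4920/0.1 = 4.9200
ω₃ (RL) = (vx + vy − k·ωz)/r = -0.6920/0.1 = -6.9200
ω₄ (RR) = (vx − vy + k·ωz)/r = 1.6920/0.1 = 16.9200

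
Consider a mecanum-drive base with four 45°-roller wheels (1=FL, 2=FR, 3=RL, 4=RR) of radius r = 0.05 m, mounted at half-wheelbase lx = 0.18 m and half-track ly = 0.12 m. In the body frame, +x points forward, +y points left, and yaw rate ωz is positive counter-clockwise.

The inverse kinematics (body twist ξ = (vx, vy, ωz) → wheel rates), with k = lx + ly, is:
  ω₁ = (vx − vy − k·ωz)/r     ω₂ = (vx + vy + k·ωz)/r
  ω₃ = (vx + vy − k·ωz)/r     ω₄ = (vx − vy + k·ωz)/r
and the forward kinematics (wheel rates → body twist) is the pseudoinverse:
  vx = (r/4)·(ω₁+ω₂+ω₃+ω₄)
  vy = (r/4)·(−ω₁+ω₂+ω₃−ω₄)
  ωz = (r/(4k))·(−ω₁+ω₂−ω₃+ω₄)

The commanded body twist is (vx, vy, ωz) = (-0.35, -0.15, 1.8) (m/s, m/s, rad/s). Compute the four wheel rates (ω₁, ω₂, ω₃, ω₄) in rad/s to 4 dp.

(-14.8000, 0.8000, -20.8000, 6.8000)

k = lx + ly = 0.18 + 0.12 = 0.3000;  k·ωz = 0.3000·1.8 = 0.5400
ω₁ (FL) = (vx − vy − k·ωz)/r = -0.7400/0.05 = -14.8000
ω₂ (FR) = (vx + vy + k·ωz)/r = 0.0400/0.05 = 0.8000
ω₃ (RL) = (vx + vy − k·ωz)/r = -1.0400/0.05 = -20.8000
ω₄ (RR) = (vx − vy + k·ωz)/r = 0.3400/0.05 = 6.8000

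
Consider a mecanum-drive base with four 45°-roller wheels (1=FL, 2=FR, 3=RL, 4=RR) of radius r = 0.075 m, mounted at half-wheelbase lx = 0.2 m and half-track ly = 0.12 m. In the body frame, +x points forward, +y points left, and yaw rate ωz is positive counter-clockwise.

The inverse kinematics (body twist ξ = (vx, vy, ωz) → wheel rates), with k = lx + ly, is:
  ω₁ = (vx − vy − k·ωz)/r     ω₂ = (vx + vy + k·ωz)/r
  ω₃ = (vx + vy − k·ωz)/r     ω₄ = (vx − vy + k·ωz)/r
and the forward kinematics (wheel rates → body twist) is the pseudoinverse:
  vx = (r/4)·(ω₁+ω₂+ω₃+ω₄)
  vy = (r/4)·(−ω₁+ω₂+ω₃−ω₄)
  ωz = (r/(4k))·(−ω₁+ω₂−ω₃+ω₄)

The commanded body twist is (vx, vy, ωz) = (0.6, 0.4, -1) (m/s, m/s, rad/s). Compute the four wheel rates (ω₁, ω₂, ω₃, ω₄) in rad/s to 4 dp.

k = lx + ly = 0.2 + 0.12 = 0.3200;  k·ωz = 0.3200·-1 = -0.3200
ω₁ (FL) = (vx − vy − k·ωz)/r = 0.5200/0.075 = 6.9333
ω₂ (FR) = (vx + vy + k·ωz)/r = 0.6800/0.075 = 9.0667
ω₃ (RL) = (vx + vy − k·ωz)/r = 1.3200/0.075 = 17.6000
ω₄ (RR) = (vx − vy + k·ωz)/r = -0.1200/0.075 = -1.6000

(6.9333, 9.0667, 17.6000, -1.6000)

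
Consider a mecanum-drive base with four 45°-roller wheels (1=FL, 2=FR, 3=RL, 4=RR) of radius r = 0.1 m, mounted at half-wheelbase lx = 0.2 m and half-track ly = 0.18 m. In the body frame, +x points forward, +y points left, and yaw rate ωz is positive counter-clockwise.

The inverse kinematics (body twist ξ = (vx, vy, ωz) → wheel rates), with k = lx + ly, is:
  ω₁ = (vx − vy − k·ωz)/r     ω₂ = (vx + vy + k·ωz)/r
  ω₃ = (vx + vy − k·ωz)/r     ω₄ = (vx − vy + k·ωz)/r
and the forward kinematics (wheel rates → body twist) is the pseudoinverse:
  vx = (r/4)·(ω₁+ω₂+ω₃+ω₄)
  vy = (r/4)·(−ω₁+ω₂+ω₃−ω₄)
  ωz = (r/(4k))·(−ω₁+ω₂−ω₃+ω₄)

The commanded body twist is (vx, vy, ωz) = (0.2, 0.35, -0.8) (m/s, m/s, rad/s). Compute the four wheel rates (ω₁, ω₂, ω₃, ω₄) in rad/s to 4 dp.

k = lx + ly = 0.2 + 0.18 = 0.3800;  k·ωz = 0.3800·-0.8 = -0.3040
ω₁ (FL) = (vx − vy − k·ωz)/r = 0.1540/0.1 = 1.5400
ω₂ (FR) = (vx + vy + k·ωz)/r = 0.2460/0.1 = 2.4600
ω₃ (RL) = (vx + vy − k·ωz)/r = 0.8540/0.1 = 8.5400
ω₄ (RR) = (vx − vy + k·ωz)/r = -0.4540/0.1 = -4.5400

(1.5400, 2.4600, 8.5400, -4.5400)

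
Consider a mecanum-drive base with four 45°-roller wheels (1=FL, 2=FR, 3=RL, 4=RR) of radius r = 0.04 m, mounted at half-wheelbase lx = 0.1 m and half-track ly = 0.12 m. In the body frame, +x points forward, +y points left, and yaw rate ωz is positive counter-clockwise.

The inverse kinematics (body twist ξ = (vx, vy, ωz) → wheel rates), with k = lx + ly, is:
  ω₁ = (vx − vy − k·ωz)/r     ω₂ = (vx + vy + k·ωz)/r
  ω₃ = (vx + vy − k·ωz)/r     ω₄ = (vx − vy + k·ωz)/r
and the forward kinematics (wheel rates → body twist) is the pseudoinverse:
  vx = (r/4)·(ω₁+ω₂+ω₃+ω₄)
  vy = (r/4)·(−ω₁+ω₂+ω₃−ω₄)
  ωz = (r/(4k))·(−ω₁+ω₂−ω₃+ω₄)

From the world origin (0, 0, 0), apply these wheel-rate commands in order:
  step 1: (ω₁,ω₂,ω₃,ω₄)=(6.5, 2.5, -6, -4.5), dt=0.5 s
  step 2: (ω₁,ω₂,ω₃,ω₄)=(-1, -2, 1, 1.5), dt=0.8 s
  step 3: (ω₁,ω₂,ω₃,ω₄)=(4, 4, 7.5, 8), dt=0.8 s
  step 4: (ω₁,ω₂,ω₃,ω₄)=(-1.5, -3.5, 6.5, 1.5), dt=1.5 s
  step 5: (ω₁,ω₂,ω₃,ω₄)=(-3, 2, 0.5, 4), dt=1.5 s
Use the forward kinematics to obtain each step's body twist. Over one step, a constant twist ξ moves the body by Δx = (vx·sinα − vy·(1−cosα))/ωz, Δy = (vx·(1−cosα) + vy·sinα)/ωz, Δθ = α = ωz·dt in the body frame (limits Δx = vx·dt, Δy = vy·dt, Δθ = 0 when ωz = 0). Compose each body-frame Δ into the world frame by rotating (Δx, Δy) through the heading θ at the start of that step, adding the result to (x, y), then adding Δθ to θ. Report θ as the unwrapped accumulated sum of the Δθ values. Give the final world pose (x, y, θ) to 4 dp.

step 1: ξ=(vx,vy,ωz)=(-0.0150, -0.0550, -0.1136), dt=0.5 → body Δ=(-0.0083, -0.0273, -0.0568) → world pose (-0.0083, -0.0273, -0.0568)
step 2: ξ=(vx,vy,ωz)=(-0.0050, -0.0150, -0.0227), dt=0.8 → body Δ=(-0.0041, -0.0120, -0.0182) → world pose (-0.0131, -0.0390, -0.0750)
step 3: ξ=(vx,vy,ωz)=(0.2350, -0.0050, 0.0227), dt=0.8 → body Δ=(0.1880, -0.0023, 0.0182) → world pose (0.1743, -0.0554, -0.0568)
step 4: ξ=(vx,vy,ωz)=(0.0300, 0.0300, -0.3182), dt=1.5 → body Δ=(0.0538, 0.0328, -0.4773) → world pose (0.2299, -0.0257, -0.5341)
step 5: ξ=(vx,vy,ωz)=(0.0350, 0.0150, 0.3864), dt=1.5 → body Δ=(0.0433, 0.0361, 0.5795) → world pose (0.2855, -0.0167, 0.0455)

(0.2855, -0.0167, 0.0455)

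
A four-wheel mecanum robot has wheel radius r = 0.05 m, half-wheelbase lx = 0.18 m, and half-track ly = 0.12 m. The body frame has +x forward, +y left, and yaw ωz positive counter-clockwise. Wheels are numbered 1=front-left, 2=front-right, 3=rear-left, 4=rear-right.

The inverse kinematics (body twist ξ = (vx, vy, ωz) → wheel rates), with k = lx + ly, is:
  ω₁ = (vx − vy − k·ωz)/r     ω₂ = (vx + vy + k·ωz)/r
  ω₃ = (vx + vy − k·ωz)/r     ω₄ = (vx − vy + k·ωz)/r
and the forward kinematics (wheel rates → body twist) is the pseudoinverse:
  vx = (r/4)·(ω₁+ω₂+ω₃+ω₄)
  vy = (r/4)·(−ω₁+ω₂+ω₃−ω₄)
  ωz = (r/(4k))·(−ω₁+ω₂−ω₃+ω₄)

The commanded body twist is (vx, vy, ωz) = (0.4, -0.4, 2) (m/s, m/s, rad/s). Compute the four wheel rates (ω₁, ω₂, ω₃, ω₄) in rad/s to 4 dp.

(4.0000, 12.0000, -12.0000, 28.0000)

k = lx + ly = 0.18 + 0.12 = 0.3000;  k·ωz = 0.3000·2 = 0.6000
ω₁ (FL) = (vx − vy − k·ωz)/r = 0.2000/0.05 = 4.0000
ω₂ (FR) = (vx + vy + k·ωz)/r = 0.6000/0.05 = 12.0000
ω₃ (RL) = (vx + vy − k·ωz)/r = -0.6000/0.05 = -12.0000
ω₄ (RR) = (vx − vy + k·ωz)/r = 1.4000/0.05 = 28.0000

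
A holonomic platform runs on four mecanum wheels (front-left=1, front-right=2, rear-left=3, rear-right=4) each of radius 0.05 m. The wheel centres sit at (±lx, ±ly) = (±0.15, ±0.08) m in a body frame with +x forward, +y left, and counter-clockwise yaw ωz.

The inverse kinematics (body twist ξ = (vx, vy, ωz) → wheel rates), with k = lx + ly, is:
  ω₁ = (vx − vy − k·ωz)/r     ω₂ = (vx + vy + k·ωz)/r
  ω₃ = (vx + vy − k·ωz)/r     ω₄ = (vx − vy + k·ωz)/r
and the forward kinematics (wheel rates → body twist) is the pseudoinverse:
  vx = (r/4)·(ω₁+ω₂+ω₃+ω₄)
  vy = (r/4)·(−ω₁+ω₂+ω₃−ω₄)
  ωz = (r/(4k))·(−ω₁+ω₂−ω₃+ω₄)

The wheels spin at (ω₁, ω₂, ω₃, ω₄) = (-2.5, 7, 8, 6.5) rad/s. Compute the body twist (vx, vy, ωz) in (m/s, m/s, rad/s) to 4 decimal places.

k = lx + ly = 0.15 + 0.08 = 0.2300
ω₁+ω₂+ω₃+ω₄ = 19.0000  →  vx = (0.05/4)·19.0000 = 0.2375
−ω₁+ω₂+ω₃−ω₄ = 11.0000  →  vy = (0.05/4)·11.0000 = 0.1375
−ω₁+ω₂−ω₃+ω₄ = 8.0000  →  ωz = (0.05/0.9200)·8.0000 = 0.4348

(0.2375, 0.1375, 0.4348)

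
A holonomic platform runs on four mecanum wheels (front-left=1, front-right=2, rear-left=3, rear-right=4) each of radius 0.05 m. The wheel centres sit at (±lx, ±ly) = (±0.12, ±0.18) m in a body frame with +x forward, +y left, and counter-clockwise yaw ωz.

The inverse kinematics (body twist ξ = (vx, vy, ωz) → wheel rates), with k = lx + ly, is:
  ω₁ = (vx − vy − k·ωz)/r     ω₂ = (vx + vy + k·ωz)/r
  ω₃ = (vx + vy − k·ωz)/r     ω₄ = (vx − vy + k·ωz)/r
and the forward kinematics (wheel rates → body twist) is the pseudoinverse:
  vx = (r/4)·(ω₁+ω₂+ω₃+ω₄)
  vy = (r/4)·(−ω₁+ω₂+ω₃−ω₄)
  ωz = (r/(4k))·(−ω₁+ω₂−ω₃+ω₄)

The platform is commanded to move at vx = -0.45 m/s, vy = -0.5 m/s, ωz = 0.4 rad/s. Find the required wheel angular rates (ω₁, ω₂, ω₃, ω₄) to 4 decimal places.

k = lx + ly = 0.12 + 0.18 = 0.3000;  k·ωz = 0.3000·0.4 = 0.1200
ω₁ (FL) = (vx − vy − k·ωz)/r = -0.0700/0.05 = -1.4000
ω₂ (FR) = (vx + vy + k·ωz)/r = -0.8300/0.05 = -16.6000
ω₃ (RL) = (vx + vy − k·ωz)/r = -1.0700/0.05 = -21.4000
ω₄ (RR) = (vx − vy + k·ωz)/r = 0.1700/0.05 = 3.4000

(-1.4000, -16.6000, -21.4000, 3.4000)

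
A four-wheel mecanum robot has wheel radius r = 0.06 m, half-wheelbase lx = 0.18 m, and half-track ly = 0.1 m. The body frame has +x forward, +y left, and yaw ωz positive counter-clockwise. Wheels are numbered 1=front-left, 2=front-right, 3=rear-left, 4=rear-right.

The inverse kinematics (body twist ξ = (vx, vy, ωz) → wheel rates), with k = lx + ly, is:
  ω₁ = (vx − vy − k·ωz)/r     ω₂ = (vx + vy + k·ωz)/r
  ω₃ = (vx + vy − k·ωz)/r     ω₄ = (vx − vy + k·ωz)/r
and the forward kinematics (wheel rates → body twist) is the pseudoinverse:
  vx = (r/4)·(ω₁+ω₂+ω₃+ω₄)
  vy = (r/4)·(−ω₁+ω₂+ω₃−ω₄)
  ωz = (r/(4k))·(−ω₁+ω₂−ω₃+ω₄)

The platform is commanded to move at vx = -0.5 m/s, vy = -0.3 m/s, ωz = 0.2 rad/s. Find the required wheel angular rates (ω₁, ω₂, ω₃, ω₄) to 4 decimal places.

(-4.2667, -12.4000, -14.2667, -2.4000)

k = lx + ly = 0.18 + 0.1 = 0.2800;  k·ωz = 0.2800·0.2 = 0.0560
ω₁ (FL) = (vx − vy − k·ωz)/r = -0.2560/0.06 = -4.2667
ω₂ (FR) = (vx + vy + k·ωz)/r = -0.7440/0.06 = -12.4000
ω₃ (RL) = (vx + vy − k·ωz)/r = -0.8560/0.06 = -14.2667
ω₄ (RR) = (vx − vy + k·ωz)/r = -0.1440/0.06 = -2.4000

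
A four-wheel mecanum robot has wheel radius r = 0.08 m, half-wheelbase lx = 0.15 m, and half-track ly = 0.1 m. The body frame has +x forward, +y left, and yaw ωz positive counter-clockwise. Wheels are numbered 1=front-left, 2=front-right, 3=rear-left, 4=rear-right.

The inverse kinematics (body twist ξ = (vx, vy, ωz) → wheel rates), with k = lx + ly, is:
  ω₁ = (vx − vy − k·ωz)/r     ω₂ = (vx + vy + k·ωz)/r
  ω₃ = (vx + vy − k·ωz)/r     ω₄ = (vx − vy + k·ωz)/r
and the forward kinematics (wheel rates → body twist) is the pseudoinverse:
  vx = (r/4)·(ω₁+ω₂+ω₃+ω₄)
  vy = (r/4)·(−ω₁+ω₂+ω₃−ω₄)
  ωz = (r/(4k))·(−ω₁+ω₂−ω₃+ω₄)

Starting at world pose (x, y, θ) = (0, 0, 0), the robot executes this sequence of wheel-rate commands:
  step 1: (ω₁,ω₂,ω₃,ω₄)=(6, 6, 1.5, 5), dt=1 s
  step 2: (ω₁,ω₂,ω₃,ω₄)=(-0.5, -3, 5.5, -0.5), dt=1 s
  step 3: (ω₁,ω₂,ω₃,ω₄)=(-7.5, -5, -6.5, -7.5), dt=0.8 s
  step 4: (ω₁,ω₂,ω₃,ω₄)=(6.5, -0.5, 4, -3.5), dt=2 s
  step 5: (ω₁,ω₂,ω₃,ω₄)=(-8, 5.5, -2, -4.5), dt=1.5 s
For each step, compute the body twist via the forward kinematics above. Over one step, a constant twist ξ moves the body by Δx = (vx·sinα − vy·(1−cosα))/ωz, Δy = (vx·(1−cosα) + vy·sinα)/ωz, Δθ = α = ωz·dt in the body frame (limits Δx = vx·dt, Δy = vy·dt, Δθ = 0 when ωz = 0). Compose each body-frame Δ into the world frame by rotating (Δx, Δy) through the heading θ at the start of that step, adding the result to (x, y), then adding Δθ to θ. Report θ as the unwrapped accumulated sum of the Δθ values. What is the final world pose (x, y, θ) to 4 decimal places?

(0.5755, 0.1060, -1.3040)

step 1: ξ=(vx,vy,ωz)=(0.3700, -0.0700, 0.2800), dt=1.0 → body Δ=(0.3749, -0.0176, 0.2800) → world pose (0.3749, -0.0176, 0.2800)
step 2: ξ=(vx,vy,ωz)=(0.0300, 0.0700, -0.6800), dt=1.0 → body Δ=(0.0506, 0.0549, -0.6800) → world pose (0.4084, 0.0491, -0.4000)
step 3: ξ=(vx,vy,ωz)=(-0.5300, 0.0700, 0.1200), dt=0.8 → body Δ=(-0.4260, 0.0356, 0.0960) → world pose (0.0299, 0.2478, -0.3040)
step 4: ξ=(vx,vy,ωz)=(0.1300, 0.0100, -1.1600), dt=2.0 → body Δ=(0.0966, -0.1821, -2.3200) → world pose (0.0675, 0.0452, -2.6240)
step 5: ξ=(vx,vy,ωz)=(-0.1800, 0.3200, 0.8800), dt=1.5 → body Δ=(-0.4715, 0.1985, 1.3200) → world pose (0.5755, 0.1060, -1.3040)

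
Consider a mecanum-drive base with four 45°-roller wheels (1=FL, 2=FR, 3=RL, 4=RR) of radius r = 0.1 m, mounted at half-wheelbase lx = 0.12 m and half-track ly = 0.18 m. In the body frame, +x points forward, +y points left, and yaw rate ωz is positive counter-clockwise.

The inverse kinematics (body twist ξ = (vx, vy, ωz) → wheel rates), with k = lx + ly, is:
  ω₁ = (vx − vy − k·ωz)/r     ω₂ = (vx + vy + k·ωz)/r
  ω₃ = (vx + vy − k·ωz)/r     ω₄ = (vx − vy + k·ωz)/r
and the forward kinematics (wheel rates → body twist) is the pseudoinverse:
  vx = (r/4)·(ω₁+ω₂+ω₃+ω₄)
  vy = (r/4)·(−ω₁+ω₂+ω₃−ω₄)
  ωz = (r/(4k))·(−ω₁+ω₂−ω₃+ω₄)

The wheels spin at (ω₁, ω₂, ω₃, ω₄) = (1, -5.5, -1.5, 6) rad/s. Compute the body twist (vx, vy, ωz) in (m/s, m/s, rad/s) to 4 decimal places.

(0.0000, -0.3500, 0.0833)

k = lx + ly = 0.12 + 0.18 = 0.3000
ω₁+ω₂+ω₃+ω₄ = 0.0000  →  vx = (0.1/4)·0.0000 = 0.0000
−ω₁+ω₂+ω₃−ω₄ = -14.0000  →  vy = (0.1/4)·-14.0000 = -0.3500
−ω₁+ω₂−ω₃+ω₄ = 1.0000  →  ωz = (0.1/1.2000)·1.0000 = 0.0833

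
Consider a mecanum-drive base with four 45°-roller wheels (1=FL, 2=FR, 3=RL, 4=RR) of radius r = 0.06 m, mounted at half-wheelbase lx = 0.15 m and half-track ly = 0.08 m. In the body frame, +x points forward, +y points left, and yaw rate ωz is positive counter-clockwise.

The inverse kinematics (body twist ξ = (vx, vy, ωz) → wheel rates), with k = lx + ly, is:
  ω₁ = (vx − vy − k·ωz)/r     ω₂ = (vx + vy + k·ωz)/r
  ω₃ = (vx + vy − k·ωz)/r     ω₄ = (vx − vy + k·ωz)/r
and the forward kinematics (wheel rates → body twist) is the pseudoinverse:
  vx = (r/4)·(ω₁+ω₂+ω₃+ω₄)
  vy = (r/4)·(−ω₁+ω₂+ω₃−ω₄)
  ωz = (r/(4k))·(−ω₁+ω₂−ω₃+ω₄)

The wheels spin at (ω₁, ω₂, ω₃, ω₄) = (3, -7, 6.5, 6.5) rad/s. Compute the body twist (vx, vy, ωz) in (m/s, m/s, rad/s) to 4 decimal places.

(0.1350, -0.1500, -0.6522)

k = lx + ly = 0.15 + 0.08 = 0.2300
ω₁+ω₂+ω₃+ω₄ = 9.0000  →  vx = (0.06/4)·9.0000 = 0.1350
−ω₁+ω₂+ω₃−ω₄ = -10.0000  →  vy = (0.06/4)·-10.0000 = -0.1500
−ω₁+ω₂−ω₃+ω₄ = -10.0000  →  ωz = (0.06/0.9200)·-10.0000 = -0.6522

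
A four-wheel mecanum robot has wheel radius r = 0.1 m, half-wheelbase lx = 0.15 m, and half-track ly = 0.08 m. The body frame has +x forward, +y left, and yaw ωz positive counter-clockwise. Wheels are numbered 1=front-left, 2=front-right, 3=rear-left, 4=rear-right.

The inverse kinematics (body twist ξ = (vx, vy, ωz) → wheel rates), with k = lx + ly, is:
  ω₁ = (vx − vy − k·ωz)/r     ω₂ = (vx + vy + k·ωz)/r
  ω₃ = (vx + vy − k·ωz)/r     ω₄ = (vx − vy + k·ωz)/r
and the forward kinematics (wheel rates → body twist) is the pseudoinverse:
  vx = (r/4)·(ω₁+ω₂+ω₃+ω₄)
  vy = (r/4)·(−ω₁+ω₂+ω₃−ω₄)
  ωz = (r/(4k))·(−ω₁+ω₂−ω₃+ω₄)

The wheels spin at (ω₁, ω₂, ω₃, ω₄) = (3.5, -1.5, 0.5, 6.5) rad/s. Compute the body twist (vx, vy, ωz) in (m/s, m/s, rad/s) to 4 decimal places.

(0.2250, -0.2750, 0.1087)

k = lx + ly = 0.15 + 0.08 = 0.2300
ω₁+ω₂+ω₃+ω₄ = 9.0000  →  vx = (0.1/4)·9.0000 = 0.2250
−ω₁+ω₂+ω₃−ω₄ = -11.0000  →  vy = (0.1/4)·-11.0000 = -0.2750
−ω₁+ω₂−ω₃+ω₄ = 1.0000  →  ωz = (0.1/0.9200)·1.0000 = 0.1087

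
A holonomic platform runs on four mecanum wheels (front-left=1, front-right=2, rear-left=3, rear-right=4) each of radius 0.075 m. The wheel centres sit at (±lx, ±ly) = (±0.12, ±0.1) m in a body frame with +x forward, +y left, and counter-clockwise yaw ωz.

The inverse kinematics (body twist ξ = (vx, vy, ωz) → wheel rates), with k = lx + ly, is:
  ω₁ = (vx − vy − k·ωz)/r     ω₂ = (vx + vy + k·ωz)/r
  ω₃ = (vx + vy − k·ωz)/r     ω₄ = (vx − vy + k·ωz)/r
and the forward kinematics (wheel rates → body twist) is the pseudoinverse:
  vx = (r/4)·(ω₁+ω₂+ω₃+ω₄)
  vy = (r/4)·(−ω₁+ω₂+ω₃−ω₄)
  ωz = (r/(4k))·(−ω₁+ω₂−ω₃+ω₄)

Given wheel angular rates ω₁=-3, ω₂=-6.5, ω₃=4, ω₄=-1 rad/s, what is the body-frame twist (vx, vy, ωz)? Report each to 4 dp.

(-0.1219, 0.0281, -0.7244)

k = lx + ly = 0.12 + 0.1 = 0.2200
ω₁+ω₂+ω₃+ω₄ = -6.5000  →  vx = (0.075/4)·-6.5000 = -0.1219
−ω₁+ω₂+ω₃−ω₄ = 1.5000  →  vy = (0.075/4)·1.5000 = 0.0281
−ω₁+ω₂−ω₃+ω₄ = -8.5000  →  ωz = (0.075/0.8800)·-8.5000 = -0.7244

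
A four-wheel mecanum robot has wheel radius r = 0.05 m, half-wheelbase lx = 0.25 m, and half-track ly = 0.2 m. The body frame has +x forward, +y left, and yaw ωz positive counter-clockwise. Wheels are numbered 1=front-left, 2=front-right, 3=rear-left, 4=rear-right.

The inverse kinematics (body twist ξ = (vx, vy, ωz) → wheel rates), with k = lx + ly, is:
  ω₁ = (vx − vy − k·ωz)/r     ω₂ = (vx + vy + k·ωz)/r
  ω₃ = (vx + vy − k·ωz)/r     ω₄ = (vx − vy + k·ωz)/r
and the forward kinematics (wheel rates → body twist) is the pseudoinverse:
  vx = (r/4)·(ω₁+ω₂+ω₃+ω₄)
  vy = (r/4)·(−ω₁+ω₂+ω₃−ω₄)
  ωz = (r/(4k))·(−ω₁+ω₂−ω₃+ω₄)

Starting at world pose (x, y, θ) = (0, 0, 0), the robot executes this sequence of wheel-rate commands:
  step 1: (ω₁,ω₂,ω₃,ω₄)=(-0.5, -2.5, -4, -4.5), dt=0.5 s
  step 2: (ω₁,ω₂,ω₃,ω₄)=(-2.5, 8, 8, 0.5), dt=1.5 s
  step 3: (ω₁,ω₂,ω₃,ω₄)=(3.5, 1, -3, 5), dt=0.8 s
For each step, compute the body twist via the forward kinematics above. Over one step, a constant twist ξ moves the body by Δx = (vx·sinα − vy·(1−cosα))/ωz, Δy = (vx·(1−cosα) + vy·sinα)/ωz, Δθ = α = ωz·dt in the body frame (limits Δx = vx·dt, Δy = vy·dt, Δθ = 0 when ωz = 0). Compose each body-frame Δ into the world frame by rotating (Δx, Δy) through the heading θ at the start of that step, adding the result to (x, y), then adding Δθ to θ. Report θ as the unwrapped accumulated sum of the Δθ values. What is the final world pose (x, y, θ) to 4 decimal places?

step 1: ξ=(vx,vy,ωz)=(-0.1438, -0.0188, -0.0694), dt=0.5 → body Δ=(-0.0720, -0.0081, -0.0347) → world pose (-0.0720, -0.0081, -0.0347)
step 2: ξ=(vx,vy,ωz)=(0.1750, 0.2250, 0.0833), dt=1.5 → body Δ=(0.2408, 0.3530, 0.1250) → world pose (0.1808, 0.3363, 0.0903)
step 3: ξ=(vx,vy,ωz)=(0.0813, -0.1313, 0.1528), dt=0.8 → body Δ=(0.0712, -0.1008, 0.1222) → world pose (0.2609, 0.2424, 0.2125)

(0.2609, 0.2424, 0.2125)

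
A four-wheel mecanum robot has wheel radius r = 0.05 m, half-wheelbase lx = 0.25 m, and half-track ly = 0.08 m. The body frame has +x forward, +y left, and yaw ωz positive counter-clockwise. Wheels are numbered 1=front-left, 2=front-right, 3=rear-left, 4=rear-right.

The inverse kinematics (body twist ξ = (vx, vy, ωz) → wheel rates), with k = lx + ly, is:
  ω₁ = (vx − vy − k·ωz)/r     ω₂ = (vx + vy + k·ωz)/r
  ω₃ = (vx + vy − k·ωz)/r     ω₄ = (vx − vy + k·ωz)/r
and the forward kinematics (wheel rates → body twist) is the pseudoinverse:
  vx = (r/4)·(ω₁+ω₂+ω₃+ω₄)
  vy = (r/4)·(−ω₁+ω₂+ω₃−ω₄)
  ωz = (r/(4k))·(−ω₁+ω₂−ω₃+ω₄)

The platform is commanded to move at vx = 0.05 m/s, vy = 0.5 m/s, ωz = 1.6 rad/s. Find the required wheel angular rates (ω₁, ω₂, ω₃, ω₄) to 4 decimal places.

(-19.5600, 21.5600, 0.4400, 1.5600)

k = lx + ly = 0.25 + 0.08 = 0.3300;  k·ωz = 0.3300·1.6 = 0.5280
ω₁ (FL) = (vx − vy − k·ωz)/r = -0.9780/0.05 = -19.5600
ω₂ (FR) = (vx + vy + k·ωz)/r = 1.0780/0.05 = 21.5600
ω₃ (RL) = (vx + vy − k·ωz)/r = 0.0220/0.05 = 0.4400
ω₄ (RR) = (vx − vy + k·ωz)/r = 0.0780/0.05 = 1.5600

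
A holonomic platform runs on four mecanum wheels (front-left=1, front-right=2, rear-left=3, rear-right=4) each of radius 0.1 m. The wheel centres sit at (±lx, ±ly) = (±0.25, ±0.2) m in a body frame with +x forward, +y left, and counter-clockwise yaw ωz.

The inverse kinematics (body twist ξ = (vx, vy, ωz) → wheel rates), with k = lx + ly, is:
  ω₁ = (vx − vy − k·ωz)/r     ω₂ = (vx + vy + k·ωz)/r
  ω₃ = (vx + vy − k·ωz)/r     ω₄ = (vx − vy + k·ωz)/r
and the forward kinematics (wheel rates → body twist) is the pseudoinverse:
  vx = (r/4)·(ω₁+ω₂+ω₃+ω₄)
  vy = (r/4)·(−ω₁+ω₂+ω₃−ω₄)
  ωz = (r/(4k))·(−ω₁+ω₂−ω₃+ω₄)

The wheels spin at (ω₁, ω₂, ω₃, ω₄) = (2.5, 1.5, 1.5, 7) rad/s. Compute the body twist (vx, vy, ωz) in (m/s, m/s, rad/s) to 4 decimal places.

k = lx + ly = 0.25 + 0.2 = 0.4500
ω₁+ω₂+ω₃+ω₄ = 12.5000  →  vx = (0.1/4)·12.5000 = 0.3125
−ω₁+ω₂+ω₃−ω₄ = -6.5000  →  vy = (0.1/4)·-6.5000 = -0.1625
−ω₁+ω₂−ω₃+ω₄ = 4.5000  →  ωz = (0.1/1.8000)·4.5000 = 0.2500

(0.3125, -0.1625, 0.2500)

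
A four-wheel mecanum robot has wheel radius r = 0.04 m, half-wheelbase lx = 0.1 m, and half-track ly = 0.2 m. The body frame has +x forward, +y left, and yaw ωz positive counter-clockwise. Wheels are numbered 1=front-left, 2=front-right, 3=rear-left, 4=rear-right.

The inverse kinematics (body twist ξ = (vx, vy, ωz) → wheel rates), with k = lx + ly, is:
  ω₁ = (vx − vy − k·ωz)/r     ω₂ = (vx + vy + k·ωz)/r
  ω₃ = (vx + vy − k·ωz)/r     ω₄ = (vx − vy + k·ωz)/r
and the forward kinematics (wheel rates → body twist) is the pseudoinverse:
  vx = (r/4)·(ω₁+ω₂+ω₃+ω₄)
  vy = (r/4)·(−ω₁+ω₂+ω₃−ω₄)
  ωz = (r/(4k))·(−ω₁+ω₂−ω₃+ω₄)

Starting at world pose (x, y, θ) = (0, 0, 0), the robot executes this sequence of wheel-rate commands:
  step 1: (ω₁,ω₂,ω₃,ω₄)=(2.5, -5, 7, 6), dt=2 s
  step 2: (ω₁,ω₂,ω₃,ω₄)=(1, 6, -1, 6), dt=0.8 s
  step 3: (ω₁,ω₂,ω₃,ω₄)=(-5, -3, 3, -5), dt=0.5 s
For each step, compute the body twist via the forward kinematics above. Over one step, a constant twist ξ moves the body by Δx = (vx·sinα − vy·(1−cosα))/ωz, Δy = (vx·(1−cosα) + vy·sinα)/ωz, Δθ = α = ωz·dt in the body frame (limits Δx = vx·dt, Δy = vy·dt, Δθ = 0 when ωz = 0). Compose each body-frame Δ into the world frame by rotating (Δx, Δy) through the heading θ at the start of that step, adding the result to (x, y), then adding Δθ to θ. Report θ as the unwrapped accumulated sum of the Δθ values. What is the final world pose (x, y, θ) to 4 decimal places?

step 1: ξ=(vx,vy,ωz)=(0.1050, -0.0650, -0.2833), dt=2.0 → body Δ=(0.1631, -0.1811, -0.5667) → world pose (0.1631, -0.1811, -0.5667)
step 2: ξ=(vx,vy,ωz)=(0.1200, -0.0200, 0.4000), dt=0.8 → body Δ=(0.0969, -0.0005, 0.3200) → world pose (0.2446, -0.2335, -0.2467)
step 3: ξ=(vx,vy,ωz)=(-0.1000, 0.1000, -0.2000), dt=0.5 → body Δ=(-0.0474, 0.0524, -0.1000) → world pose (0.2114, -0.1711, -0.3467)

(0.2114, -0.1711, -0.3467)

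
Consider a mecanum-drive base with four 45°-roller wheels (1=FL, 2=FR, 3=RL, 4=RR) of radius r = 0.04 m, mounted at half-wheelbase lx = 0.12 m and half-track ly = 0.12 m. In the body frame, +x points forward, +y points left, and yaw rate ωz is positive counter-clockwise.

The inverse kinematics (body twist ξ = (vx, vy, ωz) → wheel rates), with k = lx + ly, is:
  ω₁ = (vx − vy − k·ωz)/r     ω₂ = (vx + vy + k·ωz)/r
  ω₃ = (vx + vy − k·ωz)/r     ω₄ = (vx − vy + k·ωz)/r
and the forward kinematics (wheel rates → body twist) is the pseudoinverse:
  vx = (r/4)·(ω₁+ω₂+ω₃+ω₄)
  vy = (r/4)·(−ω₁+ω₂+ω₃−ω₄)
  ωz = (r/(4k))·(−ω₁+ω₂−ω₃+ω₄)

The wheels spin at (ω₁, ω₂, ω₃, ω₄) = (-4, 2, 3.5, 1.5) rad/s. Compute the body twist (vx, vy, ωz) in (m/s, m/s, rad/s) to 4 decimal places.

k = lx + ly = 0.12 + 0.12 = 0.2400
ω₁+ω₂+ω₃+ω₄ = 3.0000  →  vx = (0.04/4)·3.0000 = 0.0300
−ω₁+ω₂+ω₃−ω₄ = 8.0000  →  vy = (0.04/4)·8.0000 = 0.0800
−ω₁+ω₂−ω₃+ω₄ = 4.0000  →  ωz = (0.04/0.9600)·4.0000 = 0.1667

(0.0300, 0.0800, 0.1667)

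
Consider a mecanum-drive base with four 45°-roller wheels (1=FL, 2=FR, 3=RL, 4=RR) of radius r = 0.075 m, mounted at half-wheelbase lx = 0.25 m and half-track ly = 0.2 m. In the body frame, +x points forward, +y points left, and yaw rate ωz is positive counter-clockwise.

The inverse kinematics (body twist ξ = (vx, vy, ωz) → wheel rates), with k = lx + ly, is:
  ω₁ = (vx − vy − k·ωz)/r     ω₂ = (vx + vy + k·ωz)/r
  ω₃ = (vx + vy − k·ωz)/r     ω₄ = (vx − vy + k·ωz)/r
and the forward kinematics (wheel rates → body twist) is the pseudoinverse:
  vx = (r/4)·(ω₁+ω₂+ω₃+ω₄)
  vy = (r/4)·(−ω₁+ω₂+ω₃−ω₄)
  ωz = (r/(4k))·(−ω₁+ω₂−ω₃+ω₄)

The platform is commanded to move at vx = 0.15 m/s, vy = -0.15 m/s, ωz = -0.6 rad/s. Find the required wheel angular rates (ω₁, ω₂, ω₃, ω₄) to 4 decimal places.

(7.6000, -3.6000, 3.6000, 0.4000)

k = lx + ly = 0.25 + 0.2 = 0.4500;  k·ωz = 0.4500·-0.6 = -0.2700
ω₁ (FL) = (vx − vy − k·ωz)/r = 0.5700/0.075 = 7.6000
ω₂ (FR) = (vx + vy + k·ωz)/r = -0.2700/0.075 = -3.6000
ω₃ (RL) = (vx + vy − k·ωz)/r = 0.2700/0.075 = 3.6000
ω₄ (RR) = (vx − vy + k·ωz)/r = 0.0300/0.075 = 0.4000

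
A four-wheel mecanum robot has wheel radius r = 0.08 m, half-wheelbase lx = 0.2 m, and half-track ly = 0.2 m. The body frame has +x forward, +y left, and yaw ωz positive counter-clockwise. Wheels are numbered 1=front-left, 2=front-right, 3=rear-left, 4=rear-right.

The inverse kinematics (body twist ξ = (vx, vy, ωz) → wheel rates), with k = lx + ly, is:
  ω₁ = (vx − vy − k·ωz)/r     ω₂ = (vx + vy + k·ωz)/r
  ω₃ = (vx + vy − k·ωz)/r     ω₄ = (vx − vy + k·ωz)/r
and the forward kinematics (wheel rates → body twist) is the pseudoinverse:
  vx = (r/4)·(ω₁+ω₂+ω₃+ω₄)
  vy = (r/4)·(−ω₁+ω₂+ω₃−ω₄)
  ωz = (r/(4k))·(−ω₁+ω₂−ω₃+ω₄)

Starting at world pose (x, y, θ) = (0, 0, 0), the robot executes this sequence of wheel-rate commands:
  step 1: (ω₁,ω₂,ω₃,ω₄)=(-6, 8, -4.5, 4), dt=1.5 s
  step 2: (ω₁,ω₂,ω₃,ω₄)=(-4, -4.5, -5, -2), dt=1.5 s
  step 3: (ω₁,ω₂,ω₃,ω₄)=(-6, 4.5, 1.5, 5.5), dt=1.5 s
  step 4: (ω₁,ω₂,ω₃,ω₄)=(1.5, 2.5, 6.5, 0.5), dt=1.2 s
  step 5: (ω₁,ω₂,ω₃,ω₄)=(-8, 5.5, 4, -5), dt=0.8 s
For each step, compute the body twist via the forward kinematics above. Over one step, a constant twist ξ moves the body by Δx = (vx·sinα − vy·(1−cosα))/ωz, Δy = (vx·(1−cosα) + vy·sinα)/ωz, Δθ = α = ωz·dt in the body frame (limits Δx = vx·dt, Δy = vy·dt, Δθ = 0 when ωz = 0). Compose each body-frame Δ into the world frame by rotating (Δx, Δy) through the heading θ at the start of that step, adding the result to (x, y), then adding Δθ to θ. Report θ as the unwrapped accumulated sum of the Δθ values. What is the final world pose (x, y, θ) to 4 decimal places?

step 1: ξ=(vx,vy,ωz)=(0.0300, 0.1100, 1.1250), dt=1.5 → body Δ=(-0.0827, 0.1269, 1.6875) → world pose (-0.0827, 0.1269, 1.6875)
step 2: ξ=(vx,vy,ωz)=(-0.3100, -0.0700, 0.1250), dt=1.5 → body Δ=(-0.4525, -0.1479, 0.1875) → world pose (0.1169, -0.3053, 1.8750)
step 3: ξ=(vx,vy,ωz)=(0.1100, 0.1300, 0.7250), dt=1.5 → body Δ=(0.0384, 0.2400, 1.0875) → world pose (-0.1236, -0.3406, 2.9625)
step 4: ξ=(vx,vy,ωz)=(0.2200, 0.1400, -0.2500), dt=1.2 → body Δ=(0.2851, 0.1262, -0.3000) → world pose (-0.4266, -0.4140, 2.6625)
step 5: ξ=(vx,vy,ωz)=(-0.0700, 0.4500, 0.2250), dt=0.8 → body Δ=(-0.0880, 0.3530, 0.1800) → world pose (-0.5112, -0.7678, 2.8425)

(-0.5112, -0.7678, 2.8425)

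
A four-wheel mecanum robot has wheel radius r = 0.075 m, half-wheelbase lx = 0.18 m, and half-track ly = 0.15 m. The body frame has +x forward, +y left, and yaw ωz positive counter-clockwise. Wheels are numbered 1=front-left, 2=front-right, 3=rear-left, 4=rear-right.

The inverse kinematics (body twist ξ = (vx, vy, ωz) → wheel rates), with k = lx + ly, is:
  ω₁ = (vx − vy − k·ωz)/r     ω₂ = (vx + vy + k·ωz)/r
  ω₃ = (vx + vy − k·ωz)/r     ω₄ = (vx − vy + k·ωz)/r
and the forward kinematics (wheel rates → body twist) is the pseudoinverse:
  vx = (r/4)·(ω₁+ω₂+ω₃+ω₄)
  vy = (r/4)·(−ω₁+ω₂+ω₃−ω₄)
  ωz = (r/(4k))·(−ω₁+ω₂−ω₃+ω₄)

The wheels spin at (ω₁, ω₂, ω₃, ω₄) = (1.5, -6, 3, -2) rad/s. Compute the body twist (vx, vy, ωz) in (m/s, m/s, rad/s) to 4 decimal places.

(-0.0656, -0.0469, -0.7102)

k = lx + ly = 0.18 + 0.15 = 0.3300
ω₁+ω₂+ω₃+ω₄ = -3.5000  →  vx = (0.075/4)·-3.5000 = -0.0656
−ω₁+ω₂+ω₃−ω₄ = -2.5000  →  vy = (0.075/4)·-2.5000 = -0.0469
−ω₁+ω₂−ω₃+ω₄ = -12.5000  →  ωz = (0.075/1.3200)·-12.5000 = -0.7102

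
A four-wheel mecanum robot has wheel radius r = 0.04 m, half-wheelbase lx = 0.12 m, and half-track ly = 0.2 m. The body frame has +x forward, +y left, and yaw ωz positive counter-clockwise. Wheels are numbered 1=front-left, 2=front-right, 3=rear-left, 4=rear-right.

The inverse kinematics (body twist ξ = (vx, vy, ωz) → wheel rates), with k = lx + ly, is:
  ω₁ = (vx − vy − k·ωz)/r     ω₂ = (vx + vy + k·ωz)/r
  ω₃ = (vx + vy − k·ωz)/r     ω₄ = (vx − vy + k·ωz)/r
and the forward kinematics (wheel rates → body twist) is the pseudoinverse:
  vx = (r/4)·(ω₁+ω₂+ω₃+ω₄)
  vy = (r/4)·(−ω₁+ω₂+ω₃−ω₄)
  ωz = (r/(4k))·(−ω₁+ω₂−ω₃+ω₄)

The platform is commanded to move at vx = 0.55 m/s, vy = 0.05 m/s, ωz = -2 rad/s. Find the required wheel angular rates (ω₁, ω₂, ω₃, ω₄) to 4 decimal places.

k = lx + ly = 0.12 + 0.2 = 0.3200;  k·ωz = 0.3200·-2 = -0.6400
ω₁ (FL) = (vx − vy − k·ωz)/r = 1.1400/0.04 = 28.5000
ω₂ (FR) = (vx + vy + k·ωz)/r = -0.0400/0.04 = -1.0000
ω₃ (RL) = (vx + vy − k·ωz)/r = 1.2400/0.04 = 31.0000
ω₄ (RR) = (vx − vy + k·ωz)/r = -0.1400/0.04 = -3.5000

(28.5000, -1.0000, 31.0000, -3.5000)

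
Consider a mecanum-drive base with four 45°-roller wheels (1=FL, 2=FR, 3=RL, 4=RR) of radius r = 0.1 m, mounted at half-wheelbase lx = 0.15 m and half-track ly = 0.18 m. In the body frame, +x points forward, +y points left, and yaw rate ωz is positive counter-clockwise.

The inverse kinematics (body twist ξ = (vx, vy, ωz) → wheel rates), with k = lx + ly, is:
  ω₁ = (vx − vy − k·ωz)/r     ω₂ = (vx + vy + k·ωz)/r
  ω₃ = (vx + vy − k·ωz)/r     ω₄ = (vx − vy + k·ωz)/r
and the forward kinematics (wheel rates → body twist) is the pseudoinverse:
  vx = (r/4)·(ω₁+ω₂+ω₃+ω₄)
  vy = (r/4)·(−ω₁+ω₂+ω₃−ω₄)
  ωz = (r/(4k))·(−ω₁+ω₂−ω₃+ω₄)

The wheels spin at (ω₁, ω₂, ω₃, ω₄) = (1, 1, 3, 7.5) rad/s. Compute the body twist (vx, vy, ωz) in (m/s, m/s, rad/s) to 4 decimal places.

k = lx + ly = 0.15 + 0.18 = 0.3300
ω₁+ω₂+ω₃+ω₄ = 12.5000  →  vx = (0.1/4)·12.5000 = 0.3125
−ω₁+ω₂+ω₃−ω₄ = -4.5000  →  vy = (0.1/4)·-4.5000 = -0.1125
−ω₁+ω₂−ω₃+ω₄ = 4.5000  →  ωz = (0.1/1.3200)·4.5000 = 0.3409

(0.3125, -0.1125, 0.3409)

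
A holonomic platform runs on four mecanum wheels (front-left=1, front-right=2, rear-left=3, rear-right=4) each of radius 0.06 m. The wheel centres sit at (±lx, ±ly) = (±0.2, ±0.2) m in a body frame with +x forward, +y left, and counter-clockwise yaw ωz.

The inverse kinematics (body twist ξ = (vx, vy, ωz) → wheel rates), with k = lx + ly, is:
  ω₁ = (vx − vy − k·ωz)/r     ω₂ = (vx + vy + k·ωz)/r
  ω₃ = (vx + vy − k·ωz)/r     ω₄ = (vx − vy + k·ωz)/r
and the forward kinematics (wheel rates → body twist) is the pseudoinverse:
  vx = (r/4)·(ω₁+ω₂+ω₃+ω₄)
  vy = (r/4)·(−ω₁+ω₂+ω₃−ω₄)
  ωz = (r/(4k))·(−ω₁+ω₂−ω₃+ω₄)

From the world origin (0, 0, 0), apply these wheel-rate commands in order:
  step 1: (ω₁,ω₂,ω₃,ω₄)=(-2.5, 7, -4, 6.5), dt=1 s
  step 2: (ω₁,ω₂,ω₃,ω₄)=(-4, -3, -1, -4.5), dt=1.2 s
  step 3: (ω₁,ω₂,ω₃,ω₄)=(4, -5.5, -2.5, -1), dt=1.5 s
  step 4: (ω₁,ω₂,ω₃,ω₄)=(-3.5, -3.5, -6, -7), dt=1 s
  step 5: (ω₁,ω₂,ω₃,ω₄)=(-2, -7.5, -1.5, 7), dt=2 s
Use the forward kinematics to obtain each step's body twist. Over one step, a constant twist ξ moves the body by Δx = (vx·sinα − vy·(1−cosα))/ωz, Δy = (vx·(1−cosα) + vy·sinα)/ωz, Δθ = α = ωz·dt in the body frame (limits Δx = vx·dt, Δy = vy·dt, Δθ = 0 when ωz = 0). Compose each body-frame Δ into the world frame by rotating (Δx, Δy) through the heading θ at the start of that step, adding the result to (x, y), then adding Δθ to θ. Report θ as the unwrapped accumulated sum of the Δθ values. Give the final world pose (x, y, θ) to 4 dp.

step 1: ξ=(vx,vy,ωz)=(0.1050, -0.0150, 0.7500), dt=1.0 → body Δ=(0.1008, 0.0239, 0.7500) → world pose (0.1008, 0.0239, 0.7500)
step 2: ξ=(vx,vy,ωz)=(-0.1875, 0.0675, -0.0937), dt=1.2 → body Δ=(-0.2200, 0.0935, -0.1125) → world pose (-0.1239, -0.0576, 0.6375)
step 3: ξ=(vx,vy,ωz)=(-0.0750, -0.1650, -0.3000), dt=1.5 → body Δ=(-0.1635, -0.2143, -0.4500) → world pose (-0.1277, -0.3272, 0.1875)
step 4: ξ=(vx,vy,ωz)=(-0.3000, 0.0150, -0.0375), dt=1.0 → body Δ=(-0.2996, 0.0206, -0.0375) → world pose (-0.4259, -0.3628, 0.1500)
step 5: ξ=(vx,vy,ωz)=(-0.0600, -0.2100, 0.1125), dt=2.0 → body Δ=(-0.0719, -0.4299, 0.2250) → world pose (-0.4328, -0.7986, 0.3750)

(-0.4328, -0.7986, 0.3750)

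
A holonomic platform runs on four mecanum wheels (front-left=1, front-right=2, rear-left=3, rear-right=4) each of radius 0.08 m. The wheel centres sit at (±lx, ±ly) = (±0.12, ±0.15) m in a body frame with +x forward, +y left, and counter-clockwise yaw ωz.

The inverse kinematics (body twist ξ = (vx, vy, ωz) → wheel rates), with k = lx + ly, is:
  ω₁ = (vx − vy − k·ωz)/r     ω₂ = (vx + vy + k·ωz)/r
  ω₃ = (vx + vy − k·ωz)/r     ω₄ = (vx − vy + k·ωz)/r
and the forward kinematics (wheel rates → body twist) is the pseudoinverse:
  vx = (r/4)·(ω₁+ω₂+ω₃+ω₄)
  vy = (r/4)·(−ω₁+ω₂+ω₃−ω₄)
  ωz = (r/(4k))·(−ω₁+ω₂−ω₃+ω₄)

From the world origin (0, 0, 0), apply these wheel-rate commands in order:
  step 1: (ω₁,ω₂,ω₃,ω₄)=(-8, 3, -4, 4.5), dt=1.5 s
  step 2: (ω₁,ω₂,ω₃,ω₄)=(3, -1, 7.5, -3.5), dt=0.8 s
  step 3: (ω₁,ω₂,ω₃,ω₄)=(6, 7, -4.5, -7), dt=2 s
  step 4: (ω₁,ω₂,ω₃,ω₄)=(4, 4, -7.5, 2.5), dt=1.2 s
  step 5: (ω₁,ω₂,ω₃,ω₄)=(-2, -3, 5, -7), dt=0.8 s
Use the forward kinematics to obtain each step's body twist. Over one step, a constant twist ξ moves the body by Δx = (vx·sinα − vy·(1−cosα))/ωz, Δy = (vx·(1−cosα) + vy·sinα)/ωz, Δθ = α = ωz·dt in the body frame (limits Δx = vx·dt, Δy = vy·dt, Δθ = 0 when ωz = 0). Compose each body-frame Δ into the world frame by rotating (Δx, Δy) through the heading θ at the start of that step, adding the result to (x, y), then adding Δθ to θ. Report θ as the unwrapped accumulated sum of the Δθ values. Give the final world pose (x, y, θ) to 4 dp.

step 1: ξ=(vx,vy,ωz)=(-0.0900, 0.0500, 1.4444), dt=1.5 → body Δ=(-0.1056, -0.0686, 2.1667) → world pose (-0.1056, -0.0686, 2.1667)
step 2: ξ=(vx,vy,ωz)=(0.1200, 0.1400, -1.1111), dt=0.8 → body Δ=(0.1304, 0.0579, -0.8889) → world pose (-0.2267, 0.0068, 1.2778)
step 3: ξ=(vx,vy,ωz)=(0.0300, 0.0700, -0.1111), dt=2.0 → body Δ=(0.0750, 0.1322, -0.2222) → world pose (-0.3316, 0.1168, 1.0556)
step 4: ξ=(vx,vy,ωz)=(0.0600, -0.2000, 0.7407), dt=1.2 → body Δ=(0.1627, -0.1797, 0.8889) → world pose (-0.0951, 0.1699, 1.9444)
step 5: ξ=(vx,vy,ωz)=(-0.1400, 0.2200, -0.9630), dt=0.8 → body Δ=(-0.0367, 0.2001, -0.7704) → world pose (-0.2681, 0.0626, 1.1741)

(-0.2681, 0.0626, 1.1741)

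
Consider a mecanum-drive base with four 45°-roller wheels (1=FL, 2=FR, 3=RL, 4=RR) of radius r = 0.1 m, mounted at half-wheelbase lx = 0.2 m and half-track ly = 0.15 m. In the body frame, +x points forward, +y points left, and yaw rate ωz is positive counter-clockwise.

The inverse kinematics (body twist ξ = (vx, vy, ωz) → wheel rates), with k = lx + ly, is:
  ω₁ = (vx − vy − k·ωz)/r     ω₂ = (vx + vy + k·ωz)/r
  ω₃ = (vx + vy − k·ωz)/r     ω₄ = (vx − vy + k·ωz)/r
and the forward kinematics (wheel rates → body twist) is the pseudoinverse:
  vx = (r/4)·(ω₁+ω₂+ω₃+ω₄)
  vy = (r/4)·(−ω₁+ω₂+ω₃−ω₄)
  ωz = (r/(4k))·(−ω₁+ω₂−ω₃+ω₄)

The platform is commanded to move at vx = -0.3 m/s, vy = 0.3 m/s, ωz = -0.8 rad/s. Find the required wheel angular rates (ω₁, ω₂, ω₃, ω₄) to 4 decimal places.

k = lx + ly = 0.2 + 0.15 = 0.3500;  k·ωz = 0.3500·-0.8 = -0.2800
ω₁ (FL) = (vx − vy − k·ωz)/r = -0.3200/0.1 = -3.2000
ω₂ (FR) = (vx + vy + k·ωz)/r = -0.2800/0.1 = -2.8000
ω₃ (RL) = (vx + vy − k·ωz)/r = 0.2800/0.1 = 2.8000
ω₄ (RR) = (vx − vy + k·ωz)/r = -0.8800/0.1 = -8.8000

(-3.2000, -2.8000, 2.8000, -8.8000)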